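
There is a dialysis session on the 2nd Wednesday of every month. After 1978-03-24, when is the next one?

March 1978 starts on a Wednesday; its first Wednesday is the 1st, so the 2nd Wednesday is the 8th — 1978-03-08.
That is not after 1978-03-24, so look at April 1978.
April 1978 starts on a Saturday; its first Wednesday is the 5th, so the 2nd Wednesday is the 12th — 1978-04-12.

1978-04-12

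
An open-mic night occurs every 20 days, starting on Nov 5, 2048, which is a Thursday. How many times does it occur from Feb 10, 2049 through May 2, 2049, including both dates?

4

Occurrences land 20·i days after Nov 5, 2048 for i = 0, 1, 2, …
Feb 10, 2049 is 97 days after the start; 97 ÷ 20 = 4 remainder 17; since the remainder is 17, round up to i = 5. First occurrence in the window: #6 on Feb 13, 2049 (5×20 = 100 days in).
May 2, 2049 is 178 days after the start; 178 ÷ 20 = 8 remainder 18. Last occurrence in the window: #9 on Apr 14, 2049.
Occurrences #6 through #9: 4 in total.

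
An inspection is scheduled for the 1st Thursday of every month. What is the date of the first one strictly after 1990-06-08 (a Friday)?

June 1990 starts on a Friday, so its 1st Thursday is 1990-06-07 (6 days in).
That is not after 1990-06-08, so look at July 1990.
July 1990 starts on a Sunday, so its 1st Thursday is 1990-07-05 (4 days in).

1990-07-05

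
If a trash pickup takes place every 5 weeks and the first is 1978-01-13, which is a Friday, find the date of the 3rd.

1978-03-24

The 3rd occurrence is 2 intervals after the first: 2 × 35 = 70 days after 1978-01-13.
January has 31 days — 18 days to the end of January leaves 52.
February has 28 days (24 left).
24 days into March → 1978-03-24.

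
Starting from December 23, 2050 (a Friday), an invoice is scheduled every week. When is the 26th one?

The 26th occurrence is 25 intervals after the first: 25 × 7 = 175 days after December 23, 2050.
December has 31 days — 8 days to the end of December leaves 167.
January has 31 days (136 left).
February has 28 days (108 left).
March has 31 days (77 left).
April has 30 days (47 left).
May has 31 days (16 left).
16 days into June → June 16, 2051.

June 16, 2051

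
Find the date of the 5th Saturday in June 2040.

June 2040 begins on a Friday, so the first Saturday is June 2 (1 day later).
The 5th Saturday is 4 weeks later: 2 + 28 = 30.

30 June 2040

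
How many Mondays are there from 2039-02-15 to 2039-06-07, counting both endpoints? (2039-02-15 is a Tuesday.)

16

2039-02-15 is a Tuesday; the first Monday on or after it is 2039-02-21 (6 days later).
From 2039-02-21 to 2039-06-07: 7 + 31 + 30 + 31 + 7 = 106 days (rest of February, March, April, May, June).
106 ÷ 7 = 15 full weeks with remainder 1, so 15 more Mondays after the first → 16.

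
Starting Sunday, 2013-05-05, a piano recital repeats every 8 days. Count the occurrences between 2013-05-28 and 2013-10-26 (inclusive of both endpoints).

19

Occurrences land 8·i days after 2013-05-05 for i = 0, 1, 2, …
2013-05-28 is 23 days after the start; 23 ÷ 8 = 2 remainder 7; since the remainder is 7, round up to i = 3. First occurrence in the window: #4 on 2013-05-29 (3×8 = 24 days in).
2013-10-26 is 174 days after the start; 174 ÷ 8 = 21 remainder 6. Last occurrence in the window: #22 on 2013-10-20.
Occurrences #4 through #22: 19 in total.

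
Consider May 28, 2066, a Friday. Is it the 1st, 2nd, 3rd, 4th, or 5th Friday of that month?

4th

Day 28 falls in week ⌈28/7⌉ of the month.
Days 1–7 hold the 1st Friday, 8–14 the 2nd, 15–21 the 3rd, 22–28 the 4th, 29–31 the 5th.
28 is in the range for the 4th.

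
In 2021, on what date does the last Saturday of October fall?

The first Saturday of October 2021 is October 2.
October 2021 has 31 days. Adding weeks: 2, 9, 16, 23, 30 — the last one ≤ 31 is the 30th.

2021-10-30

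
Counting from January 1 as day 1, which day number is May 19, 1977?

Days in months before May: 31 + 28 + 31 + 30 = 120.
Plus 19 days into May → day 139.

139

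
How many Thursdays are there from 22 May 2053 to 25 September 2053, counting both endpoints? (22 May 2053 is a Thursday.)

19

22 May 2053 is a Thursday; the first Thursday on or after it is 22 May 2053.
From 22 May 2053 to 25 September 2053: 9 + 30 + 31 + 31 + 25 = 126 days (rest of May, June, July, August, September).
126 ÷ 7 = 18 full weeks with remainder 0, so 18 more Thursdays after the first → 19.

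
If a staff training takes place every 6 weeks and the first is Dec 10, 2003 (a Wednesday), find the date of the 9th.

The 9th occurrence is 8 intervals after the first: 8 × 42 = 336 days after Dec 10, 2003.
Dec has 31 days — 21 days to the end of Dec leaves 315.
Jan has 31 days (284 left).
Feb has 29 days (255 left).
Mar has 31 days (224 left).
Apr has 30 days (194 left).
May has 31 days (163 left).
Jun has 30 days (133 left).
Jul has 31 days (102 left).
Aug has 31 days (71 left).
Sep has 30 days (41 left).
Oct has 31 days (10 left).
10 days into Nov → Nov 10, 2004.

Nov 10, 2004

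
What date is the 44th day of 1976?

January has 31 days (44 − 31 = 13 remain).
13 into February → February 13.

13 February 1976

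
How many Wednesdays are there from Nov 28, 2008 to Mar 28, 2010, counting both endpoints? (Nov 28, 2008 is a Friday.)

Nov 28, 2008 is a Friday; the first Wednesday on or after it is Dec 3, 2008 (5 days later).
From Dec 3, 2008 to Mar 28, 2010: 28 + 365 + 87 = 480 days (rest of 2008, 2009, to Mar 28, 2010 in 2010).
480 ÷ 7 = 68 full weeks with remainder 4, so 68 more Wednesdays after the first → 69.

69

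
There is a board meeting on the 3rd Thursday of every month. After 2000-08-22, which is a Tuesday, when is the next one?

August 2000 starts on a Tuesday; its first Thursday is the 3rd, so the 3rd Thursday is the 17th — 2000-08-17.
That is not after 2000-08-22, so look at September 2000.
September 2000 starts on a Friday; its first Thursday is the 7th, so the 3rd Thursday is the 21st — 2000-09-21.

2000-09-21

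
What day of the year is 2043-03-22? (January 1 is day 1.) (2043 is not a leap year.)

Days in months before March: 31 + 28 = 59.
Plus 22 days into March → day 81.

81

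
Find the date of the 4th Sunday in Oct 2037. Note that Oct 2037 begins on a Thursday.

Oct 2037 begins on a Thursday, so the first Sunday is Oct 4 (3 days later).
The 4th Sunday is 3 weeks later: 4 + 21 = 25.

Oct 25, 2037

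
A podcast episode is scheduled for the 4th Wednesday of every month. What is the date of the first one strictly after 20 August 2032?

August 2032 starts on a Sunday; its first Wednesday is the 4th, so the 4th Wednesday is the 25th — 25 August 2032.
25 August 2032 is after 20 August 2032, so that is the next one.

25 August 2032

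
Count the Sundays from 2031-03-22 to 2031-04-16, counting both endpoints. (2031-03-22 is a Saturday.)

4

2031-03-22 is a Saturday; the first Sunday on or after it is 2031-03-23 (1 day later).
From 2031-03-23 to 2031-04-16: 8 + 16 = 24 days (rest of March, April).
24 ÷ 7 = 3 full weeks with remainder 3, so 3 more Sundays after the first → 4.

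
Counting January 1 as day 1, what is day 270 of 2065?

Sep 27, 2065

Jan has 31 days (270 − 31 = 239 remain).
Feb has 28 days (239 − 28 = 211 remain).
Mar has 31 days (211 − 31 = 180 remain).
Apr has 30 days (180 − 30 = 150 remain).
May has 31 days (150 − 31 = 119 remain).
Jun has 30 days (119 − 30 = 89 remain).
Jul has 31 days (89 − 31 = 58 remain).
Aug has 31 days (58 − 31 = 27 remain).
27 into Sep → Sep 27.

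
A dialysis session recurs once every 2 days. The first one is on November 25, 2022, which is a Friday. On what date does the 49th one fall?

The 49th occurrence is 48 intervals after the first: 48 × 2 = 96 days after November 25, 2022.
November has 30 days — 5 days to the end of November leaves 91.
December has 31 days (60 left).
January has 31 days (29 left).
February has 28 days (1 left).
1 day into March → March 1, 2023.

March 1, 2023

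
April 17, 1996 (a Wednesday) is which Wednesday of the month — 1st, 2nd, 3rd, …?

3rd

Day 17 falls in week ⌈17/7⌉ of the month.
Days 1–7 hold the 1st Wednesday, 8–14 the 2nd, 15–21 the 3rd, 22–28 the 4th, 29–31 the 5th.
17 is in the range for the 3rd.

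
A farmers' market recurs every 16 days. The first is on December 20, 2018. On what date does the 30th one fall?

The 30th occurrence is 29 intervals after the first: 29 × 16 = 464 days after December 20, 2018.
December has 31 days — 11 days to the end of December leaves 453.
2019 has 365 days (88 left).
January has 31 days (57 left).
February has 29 days (28 left).
28 days into March → March 28, 2020.

March 28, 2020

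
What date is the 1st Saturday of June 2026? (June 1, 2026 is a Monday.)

June 2026 begins on a Monday, so the first Saturday is June 6 (5 days later).

2026-06-06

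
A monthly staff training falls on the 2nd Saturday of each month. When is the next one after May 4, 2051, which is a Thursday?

May 13, 2051

May 2051 starts on a Monday; its first Saturday is the 6th, so the 2nd Saturday is the 13th — May 13, 2051.
May 13, 2051 is after May 4, 2051, so that is the next one.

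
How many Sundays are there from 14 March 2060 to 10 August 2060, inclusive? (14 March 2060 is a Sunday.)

14 March 2060 is a Sunday; the first Sunday on or after it is 14 March 2060.
From 14 March 2060 to 10 August 2060: 17 + 30 + 31 + 30 + 31 + 10 = 149 days (rest of March, April, May, June, July, August).
149 ÷ 7 = 21 full weeks with remainder 2, so 21 more Sundays after the first → 22.

22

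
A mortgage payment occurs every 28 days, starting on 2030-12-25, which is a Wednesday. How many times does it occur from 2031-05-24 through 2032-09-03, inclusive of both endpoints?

Occurrences land 28·i days after 2030-12-25 for i = 0, 1, 2, …
2031-05-24 is 150 days after the start; 150 ÷ 28 = 5 remainder 10; since the remainder is 10, round up to i = 6. First occurrence in the window: #7 on 2031-06-11 (6×28 = 168 days in).
2032-09-03 is 618 days after the start; 618 ÷ 28 = 22 remainder 2. Last occurrence in the window: #23 on 2032-09-01.
Occurrences #7 through #23: 17 in total.

17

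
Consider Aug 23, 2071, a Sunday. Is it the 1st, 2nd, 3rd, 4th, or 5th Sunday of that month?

Day 23 falls in week ⌈23/7⌉ of the month.
Days 1–7 hold the 1st Sunday, 8–14 the 2nd, 15–21 the 3rd, 22–28 the 4th, 29–31 the 5th.
23 is in the range for the 4th.

4th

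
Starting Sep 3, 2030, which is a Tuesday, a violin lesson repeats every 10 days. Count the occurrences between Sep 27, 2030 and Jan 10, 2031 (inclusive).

Occurrences land 10·i days after Sep 3, 2030 for i = 0, 1, 2, …
Sep 27, 2030 is 24 days after the start; 24 ÷ 10 = 2 remainder 4; since the remainder is 4, round up to i = 3. First occurrence in the window: #4 on Oct 3, 2030 (3×10 = 30 days in).
Jan 10, 2031 is 129 days after the start; 129 ÷ 10 = 12 remainder 9. Last occurrence in the window: #13 on Jan 1, 2031.
Occurrences #4 through #13: 10 in total.

10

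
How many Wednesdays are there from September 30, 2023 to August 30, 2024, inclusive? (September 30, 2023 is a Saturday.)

September 30, 2023 is a Saturday; the first Wednesday on or after it is October 4, 2023 (4 days later).
From October 4, 2023 to August 30, 2024: 27 + 30 + 31 + 31 + 29 + 31 + 30 + 31 + 30 + 31 + 30 = 331 days (rest of October, November, December, January, February, March, April, May, June, July, August).
331 ÷ 7 = 47 full weeks with remainder 2, so 47 more Wednesdays after the first → 48.

48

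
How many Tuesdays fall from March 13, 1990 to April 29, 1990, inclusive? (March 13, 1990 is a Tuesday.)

7

March 13, 1990 is a Tuesday; the first Tuesday on or after it is March 13, 1990.
From March 13, 1990 to April 29, 1990: 18 + 29 = 47 days (rest of March, April).
47 ÷ 7 = 6 full weeks with remainder 5, so 6 more Tuesdays after the first → 7.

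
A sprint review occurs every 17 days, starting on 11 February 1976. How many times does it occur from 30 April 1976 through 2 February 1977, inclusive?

17

Occurrences land 17·i days after 11 February 1976 for i = 0, 1, 2, …
30 April 1976 is 79 days after the start; 79 ÷ 17 = 4 remainder 11; since the remainder is 11, round up to i = 5. First occurrence in the window: #6 on 6 May 1976 (5×17 = 85 days in).
2 February 1977 is 357 days after the start; 357 ÷ 17 = 21 remainder 0. Last occurrence in the window: #22 on 2 February 1977.
Occurrences #6 through #22: 17 in total.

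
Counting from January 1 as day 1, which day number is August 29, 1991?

Days in months before August: 31 + 28 + 31 + 30 + 31 + 30 + 31 = 212.
Plus 29 days into August → day 241.

241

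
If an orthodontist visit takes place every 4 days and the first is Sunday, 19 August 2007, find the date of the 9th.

20 September 2007

The 9th occurrence is 8 intervals after the first: 8 × 4 = 32 days after 19 August 2007.
August has 31 days — 12 days to the end of August leaves 20.
20 days into September → 20 September 2007.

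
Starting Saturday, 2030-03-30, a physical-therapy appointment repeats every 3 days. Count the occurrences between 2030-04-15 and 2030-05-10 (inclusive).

Occurrences land 3·i days after 2030-03-30 for i = 0, 1, 2, …
2030-04-15 is 16 days after the start; 16 ÷ 3 = 5 remainder 1; since the remainder is 1, round up to i = 6. First occurrence in the window: #7 on 2030-04-17 (6×3 = 18 days in).
2030-05-10 is 41 days after the start; 41 ÷ 3 = 13 remainder 2. Last occurrence in the window: #14 on 2030-05-08.
Occurrences #7 through #14: 8 in total.

8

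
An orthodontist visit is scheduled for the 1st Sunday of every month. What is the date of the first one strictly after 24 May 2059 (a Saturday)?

1 June 2059

May 2059 starts on a Thursday, so its 1st Sunday is 4 May 2059 (3 days in).
That is not after 24 May 2059, so look at June 2059.
June 2059 starts on a Sunday, so its 1st Sunday is 1 June 2059.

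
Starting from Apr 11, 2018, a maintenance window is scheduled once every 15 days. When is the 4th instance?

The 4th occurrence is 3 intervals after the first: 3 × 15 = 45 days after Apr 11, 2018.
Apr has 30 days — 19 days to the end of Apr leaves 26.
26 days into May → May 26, 2018.

May 26, 2018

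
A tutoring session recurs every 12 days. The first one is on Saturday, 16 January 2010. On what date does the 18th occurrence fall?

8 August 2010

The 18th occurrence is 17 intervals after the first: 17 × 12 = 204 days after 16 January 2010.
January has 31 days — 15 days to the end of January leaves 189.
February has 28 days (161 left).
March has 31 days (130 left).
April has 30 days (100 left).
May has 31 days (69 left).
June has 30 days (39 left).
July has 31 days (8 left).
8 days into August → 8 August 2010.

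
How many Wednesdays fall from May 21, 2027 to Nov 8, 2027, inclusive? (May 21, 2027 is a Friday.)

24

May 21, 2027 is a Friday; the first Wednesday on or after it is May 26, 2027 (5 days later).
From May 26, 2027 to Nov 8, 2027: 5 + 30 + 31 + 31 + 30 + 31 + 8 = 166 days (rest of May, Jun, Jul, Aug, Sep, Oct, Nov).
166 ÷ 7 = 23 full weeks with remainder 5, so 23 more Wednesdays after the first → 24.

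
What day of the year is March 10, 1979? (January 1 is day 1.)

69

Days in months before March: 31 + 28 = 59.
Plus 10 days into March → day 69.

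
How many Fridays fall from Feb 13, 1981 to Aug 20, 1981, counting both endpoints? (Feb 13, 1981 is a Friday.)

27

Feb 13, 1981 is a Friday; the first Friday on or after it is Feb 13, 1981.
From Feb 13, 1981 to Aug 20, 1981: 15 + 31 + 30 + 31 + 30 + 31 + 20 = 188 days (rest of Feb, Mar, Apr, May, Jun, Jul, Aug).
188 ÷ 7 = 26 full weeks with remainder 6, so 26 more Fridays after the first → 27.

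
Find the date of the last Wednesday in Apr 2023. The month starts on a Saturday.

Apr 2023 begins on a Saturday, so the first Wednesday is Apr 5 (4 days later).
Apr 2023 has 30 days. Adding weeks: 5, 12, 19, 26 — the last one ≤ 30 is the 26th.

Apr 26, 2023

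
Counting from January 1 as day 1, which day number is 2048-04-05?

Days in months before April: 31 + 29 + 31 = 91.
Plus 5 days into April → day 96.

96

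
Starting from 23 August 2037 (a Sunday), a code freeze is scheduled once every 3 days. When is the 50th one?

17 January 2038

The 50th occurrence is 49 intervals after the first: 49 × 3 = 147 days after 23 August 2037.
August has 31 days — 8 days to the end of August leaves 139.
September has 30 days (109 left).
October has 31 days (78 left).
November has 30 days (48 left).
December has 31 days (17 left).
17 days into January → 17 January 2038.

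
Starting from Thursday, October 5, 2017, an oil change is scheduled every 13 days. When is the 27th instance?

September 8, 2018

The 27th occurrence is 26 intervals after the first: 26 × 13 = 338 days after October 5, 2017.
October has 31 days — 26 days to the end of October leaves 312.
November has 30 days (282 left).
December has 31 days (251 left).
January has 31 days (220 left).
February has 28 days (192 left).
March has 31 days (161 left).
April has 30 days (131 left).
May has 31 days (100 left).
June has 30 days (70 left).
July has 31 days (39 left).
August has 31 days (8 left).
8 days into September → September 8, 2018.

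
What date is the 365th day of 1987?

1987-12-31

January has 31 days (365 − 31 = 334 remain).
February has 28 days (334 − 28 = 306 remain).
March has 31 days (306 − 31 = 275 remain).
April has 30 days (275 − 30 = 245 remain).
May has 31 days (245 − 31 = 214 remain).
June has 30 days (214 − 30 = 184 remain).
July has 31 days (184 − 31 = 153 remain).
August has 31 days (153 − 31 = 122 remain).
September has 30 days (122 − 30 = 92 remain).
October has 31 days (92 − 31 = 61 remain).
November has 30 days (61 − 30 = 31 remain).
31 into December → December 31.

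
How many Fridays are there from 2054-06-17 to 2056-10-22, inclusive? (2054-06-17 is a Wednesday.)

2054-06-17 is a Wednesday; the first Friday on or after it is 2054-06-19 (2 days later).
From 2054-06-19 to 2056-10-22: 195 + 365 + 296 = 856 days (rest of 2054, 2055, to 2056-10-22 in 2056).
856 ÷ 7 = 122 full weeks with remainder 2, so 122 more Fridays after the first → 123.

123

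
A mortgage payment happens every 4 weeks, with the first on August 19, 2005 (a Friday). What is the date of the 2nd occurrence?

September 16, 2005

The 2nd occurrence is 1 interval after the first: 1 × 28 = 28 days after August 19, 2005.
August has 31 days — 12 days to the end of August leaves 16.
16 days into September → September 16, 2005.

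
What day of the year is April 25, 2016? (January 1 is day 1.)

Days in months before April: 31 + 29 + 31 = 91.
Plus 25 days into April → day 116.

116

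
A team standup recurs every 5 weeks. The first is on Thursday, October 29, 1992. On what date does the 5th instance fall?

The 5th occurrence is 4 intervals after the first: 4 × 35 = 140 days after October 29, 1992.
October has 31 days — 2 days to the end of October leaves 138.
November has 30 days (108 left).
December has 31 days (77 left).
January has 31 days (46 left).
February has 28 days (18 left).
18 days into March → March 18, 1993.

March 18, 1993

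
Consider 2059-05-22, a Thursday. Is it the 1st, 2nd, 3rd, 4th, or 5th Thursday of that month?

4th

Day 22 falls in week ⌈22/7⌉ of the month.
Days 1–7 hold the 1st Thursday, 8–14 the 2nd, 15–21 the 3rd, 22–28 the 4th, 29–31 the 5th.
22 is in the range for the 4th.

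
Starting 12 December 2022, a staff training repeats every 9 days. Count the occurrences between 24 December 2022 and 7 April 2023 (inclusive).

Occurrences land 9·i days after 12 December 2022 for i = 0, 1, 2, …
24 December 2022 is 12 days after the start; 12 ÷ 9 = 1 remainder 3; since the remainder is 3, round up to i = 2. First occurrence in the window: #3 on 30 December 2022 (2×9 = 18 days in).
7 April 2023 is 116 days after the start; 116 ÷ 9 = 12 remainder 8. Last occurrence in the window: #13 on 30 March 2023.
Occurrences #3 through #13: 11 in total.

11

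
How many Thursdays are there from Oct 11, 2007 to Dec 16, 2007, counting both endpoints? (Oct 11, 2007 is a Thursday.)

10

Oct 11, 2007 is a Thursday; the first Thursday on or after it is Oct 11, 2007.
From Oct 11, 2007 to Dec 16, 2007: 20 + 30 + 16 = 66 days (rest of Oct, Nov, Dec).
66 ÷ 7 = 9 full weeks with remainder 3, so 9 more Thursdays after the first → 10.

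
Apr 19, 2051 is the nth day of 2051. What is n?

109

Days in months before Apr: 31 + 28 + 31 = 90.
Plus 19 days into Apr → day 109.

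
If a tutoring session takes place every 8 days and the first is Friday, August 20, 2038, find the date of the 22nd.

The 22nd occurrence is 21 intervals after the first: 21 × 8 = 168 days after August 20, 2038.
August has 31 days — 11 days to the end of August leaves 157.
September has 30 days (127 left).
October has 31 days (96 left).
November has 30 days (66 left).
December has 31 days (35 left).
January has 31 days (4 left).
4 days into February → February 4, 2039.

February 4, 2039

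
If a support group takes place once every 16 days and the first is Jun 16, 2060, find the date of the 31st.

The 31st occurrence is 30 intervals after the first: 30 × 16 = 480 days after Jun 16, 2060.
Jun has 30 days — 14 days to the end of Jun leaves 466.
From end of Jun to end of 2060 is 184 days (282 left).
Jan has 31 days (251 left).
Feb has 28 days (223 left).
Mar has 31 days (192 left).
Apr has 30 days (162 left).
May has 31 days (131 left).
Jun has 30 days (101 left).
Jul has 31 days (70 left).
Aug has 31 days (39 left).
Sep has 30 days (9 left).
9 days into Oct → Oct 9, 2061.

Oct 9, 2061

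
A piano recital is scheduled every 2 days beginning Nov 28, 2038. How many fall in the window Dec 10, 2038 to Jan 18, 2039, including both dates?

Occurrences land 2·i days after Nov 28, 2038 for i = 0, 1, 2, …
Dec 10, 2038 is 12 days after the start; 12 ÷ 2 = 6 remainder 0. First occurrence in the window: #7 on Dec 10, 2038 (6×2 = 12 days in).
Jan 18, 2039 is 51 days after the start; 51 ÷ 2 = 25 remainder 1. Last occurrence in the window: #26 on Jan 17, 2039.
Occurrences #7 through #26: 20 in total.

20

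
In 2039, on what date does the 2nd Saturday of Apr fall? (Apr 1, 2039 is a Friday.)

Apr 9, 2039

Apr 2039 begins on a Friday, so the first Saturday is Apr 2 (1 day later).
The 2nd Saturday is 1 weeks later: 2 + 7 = 9.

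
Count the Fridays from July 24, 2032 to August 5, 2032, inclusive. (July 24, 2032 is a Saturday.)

1

July 24, 2032 is a Saturday; the first Friday on or after it is July 30, 2032 (6 days later).
From July 30, 2032 to August 5, 2032: 1 + 5 = 6 days (rest of July, August).
6 ÷ 7 = 0 full weeks with remainder 6, so 0 more Fridays after the first → 1.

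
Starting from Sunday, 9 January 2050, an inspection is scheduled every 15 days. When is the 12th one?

23 June 2050

The 12th occurrence is 11 intervals after the first: 11 × 15 = 165 days after 9 January 2050.
January has 31 days — 22 days to the end of January leaves 143.
February has 28 days (115 left).
March has 31 days (84 left).
April has 30 days (54 left).
May has 31 days (23 left).
23 days into June → 23 June 2050.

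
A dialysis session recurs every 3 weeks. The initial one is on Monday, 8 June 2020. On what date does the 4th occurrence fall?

The 4th occurrence is 3 intervals after the first: 3 × 21 = 63 days after 8 June 2020.
June has 30 days — 22 days to the end of June leaves 41.
July has 31 days (10 left).
10 days into August → 10 August 2020.

10 August 2020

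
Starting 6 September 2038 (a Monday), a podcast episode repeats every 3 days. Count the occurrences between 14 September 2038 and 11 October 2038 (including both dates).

Occurrences land 3·i days after 6 September 2038 for i = 0, 1, 2, …
14 September 2038 is 8 days after the start; 8 ÷ 3 = 2 remainder 2; since the remainder is 2, round up to i = 3. First occurrence in the window: #4 on 15 September 2038 (3×3 = 9 days in).
11 October 2038 is 35 days after the start; 35 ÷ 3 = 11 remainder 2. Last occurrence in the window: #12 on 9 October 2038.
Occurrences #4 through #12: 9 in total.

9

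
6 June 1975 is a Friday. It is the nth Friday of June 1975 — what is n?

Day 6 falls in week ⌈6/7⌉ of the month.
Days 1–7 hold the 1st Friday, 8–14 the 2nd, 15–21 the 3rd, 22–28 the 4th, 29–31 the 5th.
6 is in the range for the 1st.

1st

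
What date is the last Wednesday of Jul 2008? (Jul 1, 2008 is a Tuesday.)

Jul 30, 2008

Jul 2008 begins on a Tuesday, so the first Wednesday is Jul 2 (1 day later).
Jul 2008 has 31 days. Adding weeks: 2, 9, 16, 23, 30 — the last one ≤ 31 is the 30th.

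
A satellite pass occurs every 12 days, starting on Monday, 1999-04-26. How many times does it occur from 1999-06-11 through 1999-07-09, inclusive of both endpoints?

Occurrences land 12·i days after 1999-04-26 for i = 0, 1, 2, …
1999-06-11 is 46 days after the start; 46 ÷ 12 = 3 remainder 10; since the remainder is 10, round up to i = 4. First occurrence in the window: #5 on 1999-06-13 (4×12 = 48 days in).
1999-07-09 is 74 days after the start; 74 ÷ 12 = 6 remainder 2. Last occurrence in the window: #7 on 1999-07-07.
Occurrences #5 through #7: 3 in total.

3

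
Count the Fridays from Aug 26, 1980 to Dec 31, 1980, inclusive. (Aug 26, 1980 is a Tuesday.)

Aug 26, 1980 is a Tuesday; the first Friday on or after it is Aug 29, 1980 (3 days later).
From Aug 29, 1980 to Dec 31, 1980: 2 + 30 + 31 + 30 + 31 = 124 days (rest of Aug, Sep, Oct, Nov, Dec).
124 ÷ 7 = 17 full weeks with remainder 5, so 17 more Fridays after the first → 18.

18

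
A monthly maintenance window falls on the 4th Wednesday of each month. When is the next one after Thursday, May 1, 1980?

May 1980 starts on a Thursday; its first Wednesday is the 7th, so the 4th Wednesday is the 28th — May 28, 1980.
May 28, 1980 is after May 1, 1980, so that is the next one.

May 28, 1980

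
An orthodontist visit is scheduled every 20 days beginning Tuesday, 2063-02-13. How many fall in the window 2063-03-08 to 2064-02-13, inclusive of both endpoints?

17

Occurrences land 20·i days after 2063-02-13 for i = 0, 1, 2, …
2063-03-08 is 23 days after the start; 23 ÷ 20 = 1 remainder 3; since the remainder is 3, round up to i = 2. First occurrence in the window: #3 on 2063-03-25 (2×20 = 40 days in).
2064-02-13 is 365 days after the start; 365 ÷ 20 = 18 remainder 5. Last occurrence in the window: #19 on 2064-02-08.
Occurrences #3 through #19: 17 in total.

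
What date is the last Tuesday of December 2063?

December 2063 begins on a Saturday, so the first Tuesday is December 4 (3 days later).
December 2063 has 31 days. Adding weeks: 4, 11, 18, 25 — the last one ≤ 31 is the 25th.

25 December 2063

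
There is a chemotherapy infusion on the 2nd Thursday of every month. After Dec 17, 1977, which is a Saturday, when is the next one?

Dec 1977 starts on a Thursday; its first Thursday is the 1st, so the 2nd Thursday is the 8th — Dec 8, 1977.
That is not after Dec 17, 1977, so look at Jan 1978.
Jan 1978 starts on a Sunday; its first Thursday is the 5th, so the 2nd Thursday is the 12th — Jan 12, 1978.

Jan 12, 1978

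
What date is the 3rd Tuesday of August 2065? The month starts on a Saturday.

2065-08-18

August 2065 begins on a Saturday, so the first Tuesday is August 4 (3 days later).
The 3rd Tuesday is 2 weeks later: 4 + 14 = 18.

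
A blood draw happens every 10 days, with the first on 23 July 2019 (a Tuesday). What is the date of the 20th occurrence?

29 January 2020

The 20th occurrence is 19 intervals after the first: 19 × 10 = 190 days after 23 July 2019.
July has 31 days — 8 days to the end of July leaves 182.
August has 31 days (151 left).
September has 30 days (121 left).
October has 31 days (90 left).
November has 30 days (60 left).
December has 31 days (29 left).
29 days into January → 29 January 2020.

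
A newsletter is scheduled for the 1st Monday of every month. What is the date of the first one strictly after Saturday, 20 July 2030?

5 August 2030

July 2030 starts on a Monday, so its 1st Monday is 1 July 2030.
That is not after 20 July 2030, so look at August 2030.
August 2030 starts on a Thursday, so its 1st Monday is 5 August 2030 (4 days in).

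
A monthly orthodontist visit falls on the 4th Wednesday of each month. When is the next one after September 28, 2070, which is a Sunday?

September 2070 starts on a Monday; its first Wednesday is the 3rd, so the 4th Wednesday is the 24th — September 24, 2070.
That is not after September 28, 2070, so look at October 2070.
October 2070 starts on a Wednesday; its first Wednesday is the 1st, so the 4th Wednesday is the 22nd — October 22, 2070.

October 22, 2070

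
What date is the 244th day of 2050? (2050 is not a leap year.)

January has 31 days (244 − 31 = 213 remain).
February has 28 days (213 − 28 = 185 remain).
March has 31 days (185 − 31 = 154 remain).
April has 30 days (154 − 30 = 124 remain).
May has 31 days (124 − 31 = 93 remain).
June has 30 days (93 − 30 = 63 remain).
July has 31 days (63 − 31 = 32 remain).
August has 31 days (32 − 31 = 1 remain).
1 into September → September 1.

2050-09-01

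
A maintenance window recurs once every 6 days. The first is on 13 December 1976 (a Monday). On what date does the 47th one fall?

The 47th occurrence is 46 intervals after the first: 46 × 6 = 276 days after 13 December 1976.
December has 31 days — 18 days to the end of December leaves 258.
January has 31 days (227 left).
February has 28 days (199 left).
March has 31 days (168 left).
April has 30 days (138 left).
May has 31 days (107 left).
June has 30 days (77 left).
July has 31 days (46 left).
August has 31 days (15 left).
15 days into September → 15 September 1977.

15 September 1977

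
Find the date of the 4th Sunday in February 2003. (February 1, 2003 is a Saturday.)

23 February 2003

February 2003 begins on a Saturday, so the first Sunday is February 2 (1 day later).
The 4th Sunday is 3 weeks later: 2 + 21 = 23.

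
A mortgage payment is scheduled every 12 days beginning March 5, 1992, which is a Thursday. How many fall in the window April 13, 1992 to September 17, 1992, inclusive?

Occurrences land 12·i days after March 5, 1992 for i = 0, 1, 2, …
April 13, 1992 is 39 days after the start; 39 ÷ 12 = 3 remainder 3; since the remainder is 3, round up to i = 4. First occurrence in the window: #5 on April 22, 1992 (4×12 = 48 days in).
September 17, 1992 is 196 days after the start; 196 ÷ 12 = 16 remainder 4. Last occurrence in the window: #17 on September 13, 1992.
Occurrences #5 through #17: 13 in total.

13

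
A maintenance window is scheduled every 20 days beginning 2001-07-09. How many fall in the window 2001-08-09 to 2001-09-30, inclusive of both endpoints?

Occurrences land 20·i days after 2001-07-09 for i = 0, 1, 2, …
2001-08-09 is 31 days after the start; 31 ÷ 20 = 1 remainder 11; since the remainder is 11, round up to i = 2. First occurrence in the window: #3 on 2001-08-18 (2×20 = 40 days in).
2001-09-30 is 83 days after the start; 83 ÷ 20 = 4 remainder 3. Last occurrence in the window: #5 on 2001-09-27.
Occurrences #3 through #5: 3 in total.

3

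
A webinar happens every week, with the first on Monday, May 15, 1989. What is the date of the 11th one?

Jul 24, 1989

The 11th occurrence is 10 intervals after the first: 10 × 7 = 70 days after May 15, 1989.
May has 31 days — 16 days to the end of May leaves 54.
Jun has 30 days (24 left).
24 days into Jul → Jul 24, 1989.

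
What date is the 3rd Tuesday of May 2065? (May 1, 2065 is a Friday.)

19 May 2065

May 2065 begins on a Friday, so the first Tuesday is May 5 (4 days later).
The 3rd Tuesday is 2 weeks later: 5 + 14 = 19.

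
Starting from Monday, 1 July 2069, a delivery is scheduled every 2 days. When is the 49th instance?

The 49th occurrence is 48 intervals after the first: 48 × 2 = 96 days after 1 July 2069.
July has 31 days — 30 days to the end of July leaves 66.
August has 31 days (35 left).
September has 30 days (5 left).
5 days into October → 5 October 2069.

5 October 2069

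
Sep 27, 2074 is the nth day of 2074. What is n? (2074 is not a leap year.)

Days in months before Sep: 31 + 28 + 31 + 30 + 31 + 30 + 31 + 31 = 243.
Plus 27 days into Sep → day 270.

270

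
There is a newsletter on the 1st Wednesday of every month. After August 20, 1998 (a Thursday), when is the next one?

August 1998 starts on a Saturday, so its 1st Wednesday is August 5, 1998 (4 days in).
That is not after August 20, 1998, so look at September 1998.
September 1998 starts on a Tuesday, so its 1st Wednesday is September 2, 1998 (1 day in).

September 2, 1998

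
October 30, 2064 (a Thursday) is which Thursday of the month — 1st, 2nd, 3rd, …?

5th

Day 30 falls in week ⌈30/7⌉ of the month.
Days 1–7 hold the 1st Thursday, 8–14 the 2nd, 15–21 the 3rd, 22–28 the 4th, 29–31 the 5th.
30 is in the range for the 5th.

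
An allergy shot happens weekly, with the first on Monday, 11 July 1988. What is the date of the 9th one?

The 9th occurrence is 8 intervals after the first: 8 × 7 = 56 days after 11 July 1988.
July has 31 days — 20 days to the end of July leaves 36.
August has 31 days (5 left).
5 days into September → 5 September 1988.

5 September 1988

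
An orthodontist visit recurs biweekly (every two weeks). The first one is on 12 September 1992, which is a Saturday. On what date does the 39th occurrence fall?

The 39th occurrence is 38 intervals after the first: 38 × 14 = 532 days after 12 September 1992.
September has 30 days — 18 days to the end of September leaves 514.
From end of September to end of 1992 is 92 days (422 left).
1993 has 365 days (57 left).
January has 31 days (26 left).
26 days into February → 26 February 1994.

26 February 1994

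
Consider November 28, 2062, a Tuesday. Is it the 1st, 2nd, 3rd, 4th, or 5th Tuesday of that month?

4th

Day 28 falls in week ⌈28/7⌉ of the month.
Days 1–7 hold the 1st Tuesday, 8–14 the 2nd, 15–21 the 3rd, 22–28 the 4th, 29–31 the 5th.
28 is in the range for the 4th.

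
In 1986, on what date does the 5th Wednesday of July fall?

1986-07-30

July 1986 begins on a Tuesday, so the first Wednesday is July 2 (1 day later).
The 5th Wednesday is 4 weeks later: 2 + 28 = 30.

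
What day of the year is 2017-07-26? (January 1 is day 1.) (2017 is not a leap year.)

207

Days in months before July: 31 + 28 + 31 + 30 + 31 + 30 = 181.
Plus 26 days into July → day 207.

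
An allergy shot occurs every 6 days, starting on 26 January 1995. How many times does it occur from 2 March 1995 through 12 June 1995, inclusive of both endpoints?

17

Occurrences land 6·i days after 26 January 1995 for i = 0, 1, 2, …
2 March 1995 is 35 days after the start; 35 ÷ 6 = 5 remainder 5; since the remainder is 5, round up to i = 6. First occurrence in the window: #7 on 3 March 1995 (6×6 = 36 days in).
12 June 1995 is 137 days after the start; 137 ÷ 6 = 22 remainder 5. Last occurrence in the window: #23 on 7 June 1995.
Occurrences #7 through #23: 17 in total.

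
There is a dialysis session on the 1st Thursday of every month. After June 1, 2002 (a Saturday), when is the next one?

June 6, 2002

June 2002 starts on a Saturday, so its 1st Thursday is June 6, 2002 (5 days in).
June 6, 2002 is after June 1, 2002, so that is the next one.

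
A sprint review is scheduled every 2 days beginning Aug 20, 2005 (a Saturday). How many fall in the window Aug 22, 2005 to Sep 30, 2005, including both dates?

Occurrences land 2·i days after Aug 20, 2005 for i = 0, 1, 2, …
Aug 22, 2005 is 2 days after the start; 2 ÷ 2 = 1 remainder 0. First occurrence in the window: #2 on Aug 22, 2005 (1×2 = 2 days in).
Sep 30, 2005 is 41 days after the start; 41 ÷ 2 = 20 remainder 1. Last occurrence in the window: #21 on Sep 29, 2005.
Occurrences #2 through #21: 20 in total.

20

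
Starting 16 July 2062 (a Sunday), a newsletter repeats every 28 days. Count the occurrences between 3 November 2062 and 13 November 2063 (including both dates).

14

Occurrences land 28·i days after 16 July 2062 for i = 0, 1, 2, …
3 November 2062 is 110 days after the start; 110 ÷ 28 = 3 remainder 26; since the remainder is 26, round up to i = 4. First occurrence in the window: #5 on 5 November 2062 (4×28 = 112 days in).
13 November 2063 is 485 days after the start; 485 ÷ 28 = 17 remainder 9. Last occurrence in the window: #18 on 4 November 2063.
Occurrences #5 through #18: 14 in total.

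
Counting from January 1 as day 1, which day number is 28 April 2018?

Days in months before April: 31 + 28 + 31 = 90.
Plus 28 days into April → day 118.

118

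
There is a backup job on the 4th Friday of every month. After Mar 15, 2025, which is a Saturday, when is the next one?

Mar 2025 starts on a Saturday; its first Friday is the 7th, so the 4th Friday is the 28th — Mar 28, 2025.
Mar 28, 2025 is after Mar 15, 2025, so that is the next one.

Mar 28, 2025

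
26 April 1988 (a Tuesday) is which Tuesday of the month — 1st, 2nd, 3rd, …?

Day 26 falls in week ⌈26/7⌉ of the month.
Days 1–7 hold the 1st Tuesday, 8–14 the 2nd, 15–21 the 3rd, 22–28 the 4th, 29–31 the 5th.
26 is in the range for the 4th.

4th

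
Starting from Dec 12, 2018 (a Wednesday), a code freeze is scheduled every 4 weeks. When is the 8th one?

The 8th occurrence is 7 intervals after the first: 7 × 28 = 196 days after Dec 12, 2018.
Dec has 31 days — 19 days to the end of Dec leaves 177.
Jan has 31 days (146 left).
Feb has 28 days (118 left).
Mar has 31 days (87 left).
Apr has 30 days (57 left).
May has 31 days (26 left).
26 days into Jun → Jun 26, 2019.

Jun 26, 2019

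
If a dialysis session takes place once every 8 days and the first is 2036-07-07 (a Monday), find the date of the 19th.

2036-11-28

The 19th occurrence is 18 intervals after the first: 18 × 8 = 144 days after 2036-07-07.
July has 31 days — 24 days to the end of July leaves 120.
August has 31 days (89 left).
September has 30 days (59 left).
October has 31 days (28 left).
28 days into November → 2036-11-28.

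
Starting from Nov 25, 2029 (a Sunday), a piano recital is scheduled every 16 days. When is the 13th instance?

Jun 5, 2030

The 13th occurrence is 12 intervals after the first: 12 × 16 = 192 days after Nov 25, 2029.
Nov has 30 days — 5 days to the end of Nov leaves 187.
Dec has 31 days (156 left).
Jan has 31 days (125 left).
Feb has 28 days (97 left).
Mar has 31 days (66 left).
Apr has 30 days (36 left).
May has 31 days (5 left).
5 days into Jun → Jun 5, 2030.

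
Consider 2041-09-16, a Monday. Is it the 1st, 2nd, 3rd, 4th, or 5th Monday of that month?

Day 16 falls in week ⌈16/7⌉ of the month.
Days 1–7 hold the 1st Monday, 8–14 the 2nd, 15–21 the 3rd, 22–28 the 4th, 29–31 the 5th.
16 is in the range for the 3rd.

3rd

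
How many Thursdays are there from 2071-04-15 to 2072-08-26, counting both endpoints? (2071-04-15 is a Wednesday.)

2071-04-15 is a Wednesday; the first Thursday on or after it is 2071-04-16 (1 day later).
From 2071-04-16 to 2072-08-26: 259 + 239 = 498 days (rest of 2071, to 2072-08-26 in 2072).
498 ÷ 7 = 71 full weeks with remainder 1, so 71 more Thursdays after the first → 72.

72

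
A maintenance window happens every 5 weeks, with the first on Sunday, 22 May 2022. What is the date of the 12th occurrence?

The 12th occurrence is 11 intervals after the first: 11 × 35 = 385 days after 22 May 2022.
May has 31 days — 9 days to the end of May leaves 376.
June has 30 days (346 left).
July has 31 days (315 left).
August has 31 days (284 left).
September has 30 days (254 left).
October has 31 days (223 left).
November has 30 days (193 left).
December has 31 days (162 left).
January has 31 days (131 left).
February has 28 days (103 left).
March has 31 days (72 left).
April has 30 days (42 left).
May has 31 days (11 left).
11 days into June → 11 June 2023.

11 June 2023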